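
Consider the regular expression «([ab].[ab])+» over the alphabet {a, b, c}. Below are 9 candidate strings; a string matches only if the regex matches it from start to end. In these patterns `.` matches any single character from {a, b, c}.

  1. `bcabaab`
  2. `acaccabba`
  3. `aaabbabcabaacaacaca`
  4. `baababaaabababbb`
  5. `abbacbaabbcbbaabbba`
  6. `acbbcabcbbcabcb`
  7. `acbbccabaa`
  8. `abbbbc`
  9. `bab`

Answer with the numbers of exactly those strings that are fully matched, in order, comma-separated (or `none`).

6, 9

1 → no match
2 → no match
3 → no match
4 → no match
5 → no match
6 → match
7 → no match
8 → no match
9 → match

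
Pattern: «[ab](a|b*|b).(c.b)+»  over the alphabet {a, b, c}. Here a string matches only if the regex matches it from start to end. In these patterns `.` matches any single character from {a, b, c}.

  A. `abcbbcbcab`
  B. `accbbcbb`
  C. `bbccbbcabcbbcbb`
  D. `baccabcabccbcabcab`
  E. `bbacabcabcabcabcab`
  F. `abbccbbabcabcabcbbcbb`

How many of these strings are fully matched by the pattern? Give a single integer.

A. `abcbbcbcab` → no match
B. `accbbcbb` → match
C → match
D → match
E → match
F → no match
Total matched: 4

4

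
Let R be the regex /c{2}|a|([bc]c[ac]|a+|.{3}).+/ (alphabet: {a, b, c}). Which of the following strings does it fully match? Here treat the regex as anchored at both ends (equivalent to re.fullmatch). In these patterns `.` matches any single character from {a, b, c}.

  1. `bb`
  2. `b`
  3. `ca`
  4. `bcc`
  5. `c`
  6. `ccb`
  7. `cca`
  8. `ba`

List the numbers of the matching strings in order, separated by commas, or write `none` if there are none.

1. `bb` → no match
2. `b` → no match
3. `ca` → no match
4. `bcc` → no match
5. `c` → no match
6. `ccb` → no match
7. `cca` → no match
8. `ba` → no match

none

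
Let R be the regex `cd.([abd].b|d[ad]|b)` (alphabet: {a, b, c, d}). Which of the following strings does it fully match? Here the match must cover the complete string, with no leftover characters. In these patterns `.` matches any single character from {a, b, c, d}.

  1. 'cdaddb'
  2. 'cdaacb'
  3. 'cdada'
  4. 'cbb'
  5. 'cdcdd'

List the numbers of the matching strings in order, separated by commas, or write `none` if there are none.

1, 2, 3, 5

1 → match
2 → match
3 → match
4 → no match — must start with 'cd'
5 → match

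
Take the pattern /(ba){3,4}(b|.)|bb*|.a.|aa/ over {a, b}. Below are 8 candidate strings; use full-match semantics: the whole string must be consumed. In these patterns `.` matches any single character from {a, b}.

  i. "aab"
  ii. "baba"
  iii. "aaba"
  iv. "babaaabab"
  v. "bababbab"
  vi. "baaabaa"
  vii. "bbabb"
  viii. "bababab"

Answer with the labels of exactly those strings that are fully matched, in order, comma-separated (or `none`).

i → match
ii → no match
iii → no match
iv → no match
v → no match
vi → no match
vii → no match
viii → match

i, viii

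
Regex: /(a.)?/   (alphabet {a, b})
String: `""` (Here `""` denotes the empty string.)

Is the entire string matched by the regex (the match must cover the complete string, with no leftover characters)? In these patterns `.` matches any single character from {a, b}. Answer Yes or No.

Yes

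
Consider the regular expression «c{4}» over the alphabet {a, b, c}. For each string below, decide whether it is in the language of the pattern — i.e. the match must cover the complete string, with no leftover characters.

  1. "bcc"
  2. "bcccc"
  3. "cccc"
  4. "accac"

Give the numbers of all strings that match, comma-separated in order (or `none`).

1 → no match — must start with "c"
2 → no match — must start with "c"
3 → match
4 → no match — must start with "c"

3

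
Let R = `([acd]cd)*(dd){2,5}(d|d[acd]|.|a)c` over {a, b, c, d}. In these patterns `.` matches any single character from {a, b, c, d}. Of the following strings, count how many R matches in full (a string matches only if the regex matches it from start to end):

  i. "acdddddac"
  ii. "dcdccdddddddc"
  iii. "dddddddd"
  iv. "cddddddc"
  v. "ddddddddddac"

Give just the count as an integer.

3

i → match
ii → match
iii → no match — must end with "c"
iv → no match
v → match
Total matched: 3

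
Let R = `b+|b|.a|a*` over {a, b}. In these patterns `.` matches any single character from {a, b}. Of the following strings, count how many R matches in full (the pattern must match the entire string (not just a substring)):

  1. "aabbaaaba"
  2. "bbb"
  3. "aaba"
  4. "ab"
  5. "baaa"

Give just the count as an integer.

1 → no match
2 → match
3 → no match
4 → no match
5 → no match
Total matched: 1

1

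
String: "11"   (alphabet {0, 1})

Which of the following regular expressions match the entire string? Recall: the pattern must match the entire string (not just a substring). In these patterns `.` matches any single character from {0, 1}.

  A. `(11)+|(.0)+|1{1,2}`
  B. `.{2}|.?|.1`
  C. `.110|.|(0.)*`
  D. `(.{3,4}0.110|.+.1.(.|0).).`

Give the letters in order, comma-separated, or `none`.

A, B

A → match
B → match
C → no match
D → no match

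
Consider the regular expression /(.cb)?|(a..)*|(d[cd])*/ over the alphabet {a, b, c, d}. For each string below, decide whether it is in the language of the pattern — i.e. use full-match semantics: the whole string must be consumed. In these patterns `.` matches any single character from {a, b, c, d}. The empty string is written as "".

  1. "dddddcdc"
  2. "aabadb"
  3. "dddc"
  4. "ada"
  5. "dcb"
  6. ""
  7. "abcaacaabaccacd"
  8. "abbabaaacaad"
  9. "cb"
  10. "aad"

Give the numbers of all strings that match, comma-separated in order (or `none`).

1, 2, 3, 4, 5, 6, 7, 8, 10

1 → match
2 → match
3 → match
4 → match
5 → match
6 → match
7 → match
8 → match
9 → no match
10 → match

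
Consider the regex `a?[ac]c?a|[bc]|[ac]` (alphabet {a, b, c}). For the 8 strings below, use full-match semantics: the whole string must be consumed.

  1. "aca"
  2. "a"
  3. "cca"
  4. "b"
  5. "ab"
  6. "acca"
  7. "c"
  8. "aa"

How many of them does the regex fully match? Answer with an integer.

7

1 → match
2 → match
3 → match
4 → match
5 → no match
6 → match
7 → match
8 → match
Total matched: 7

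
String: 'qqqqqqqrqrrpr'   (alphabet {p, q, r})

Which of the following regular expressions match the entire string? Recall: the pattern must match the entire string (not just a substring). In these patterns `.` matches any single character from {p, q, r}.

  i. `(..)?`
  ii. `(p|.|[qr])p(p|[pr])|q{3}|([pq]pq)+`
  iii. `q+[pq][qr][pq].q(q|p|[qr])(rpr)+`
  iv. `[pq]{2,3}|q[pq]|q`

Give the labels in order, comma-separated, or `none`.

i → no match
ii → no match
iii → match
iv → no match

iii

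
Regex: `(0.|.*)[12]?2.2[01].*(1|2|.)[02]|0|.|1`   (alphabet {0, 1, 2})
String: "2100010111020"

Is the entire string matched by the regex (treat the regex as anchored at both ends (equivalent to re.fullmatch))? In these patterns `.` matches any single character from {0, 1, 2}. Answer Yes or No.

No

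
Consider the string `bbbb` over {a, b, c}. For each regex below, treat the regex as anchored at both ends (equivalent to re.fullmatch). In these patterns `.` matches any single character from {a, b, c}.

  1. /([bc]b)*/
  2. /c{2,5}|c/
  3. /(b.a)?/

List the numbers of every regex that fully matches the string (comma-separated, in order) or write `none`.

1

1 → match
2 → no match — must start with `c`
3 → no match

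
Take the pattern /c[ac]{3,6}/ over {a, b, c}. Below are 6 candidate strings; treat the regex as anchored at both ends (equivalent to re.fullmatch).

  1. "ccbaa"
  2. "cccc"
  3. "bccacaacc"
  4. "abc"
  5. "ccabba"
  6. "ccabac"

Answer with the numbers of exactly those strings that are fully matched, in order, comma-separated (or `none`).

1 → no match
2 → match
3 → no match — must start with "c"
4 → no match — must start with "c"
5 → no match
6 → no match

2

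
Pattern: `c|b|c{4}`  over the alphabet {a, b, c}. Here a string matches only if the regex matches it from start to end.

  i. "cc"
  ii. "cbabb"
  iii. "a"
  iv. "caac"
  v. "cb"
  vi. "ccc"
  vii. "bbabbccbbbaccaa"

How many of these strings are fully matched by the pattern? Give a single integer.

i → no match
ii → no match
iii → no match
iv → no match
v → no match
vi → no match
vii → no match
Total matched: 0

0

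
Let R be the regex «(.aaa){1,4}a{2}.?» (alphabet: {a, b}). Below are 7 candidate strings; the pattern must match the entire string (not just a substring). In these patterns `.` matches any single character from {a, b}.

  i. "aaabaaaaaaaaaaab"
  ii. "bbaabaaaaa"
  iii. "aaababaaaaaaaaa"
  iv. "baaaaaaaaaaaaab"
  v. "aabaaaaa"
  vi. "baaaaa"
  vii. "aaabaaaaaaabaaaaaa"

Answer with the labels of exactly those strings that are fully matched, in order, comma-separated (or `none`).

i → no match
ii → no match
iii → no match
iv → match
v → no match
vi → match
vii → no match

iv, vi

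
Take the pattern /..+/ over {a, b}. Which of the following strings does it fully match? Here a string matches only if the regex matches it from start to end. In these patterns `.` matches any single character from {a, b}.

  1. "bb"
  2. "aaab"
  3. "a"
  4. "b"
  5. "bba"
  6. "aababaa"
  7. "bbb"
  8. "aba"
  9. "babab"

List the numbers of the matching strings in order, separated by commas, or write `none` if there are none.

1, 2, 5, 6, 7, 8, 9

1 → match
2 → match
3 → no match
4 → no match
5 → match
6 → match
7 → match
8 → match
9 → match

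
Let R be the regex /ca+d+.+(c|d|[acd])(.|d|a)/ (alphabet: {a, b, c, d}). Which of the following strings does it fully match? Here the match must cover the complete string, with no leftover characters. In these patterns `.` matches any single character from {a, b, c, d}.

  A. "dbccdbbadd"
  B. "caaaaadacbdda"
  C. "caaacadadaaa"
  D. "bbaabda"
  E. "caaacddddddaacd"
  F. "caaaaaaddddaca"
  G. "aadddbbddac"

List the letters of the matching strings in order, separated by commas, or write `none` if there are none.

B, F

A. "dbccdbbadd" → no match — must start with "ca"
B → match
C. "caaacadadaaa" → no match
D. "bbaabda" → no match — must start with "ca"
E → no match
F → match
G. "aadddbbddac" → no match — must start with "ca"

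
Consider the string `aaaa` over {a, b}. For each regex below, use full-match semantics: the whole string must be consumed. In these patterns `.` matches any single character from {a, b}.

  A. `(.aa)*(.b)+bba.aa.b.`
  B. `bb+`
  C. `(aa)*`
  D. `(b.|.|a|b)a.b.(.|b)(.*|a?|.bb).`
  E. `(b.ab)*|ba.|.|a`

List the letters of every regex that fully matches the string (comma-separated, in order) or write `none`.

C

A → no match
B → no match — must start with `bb`
C → match
D → no match
E → no match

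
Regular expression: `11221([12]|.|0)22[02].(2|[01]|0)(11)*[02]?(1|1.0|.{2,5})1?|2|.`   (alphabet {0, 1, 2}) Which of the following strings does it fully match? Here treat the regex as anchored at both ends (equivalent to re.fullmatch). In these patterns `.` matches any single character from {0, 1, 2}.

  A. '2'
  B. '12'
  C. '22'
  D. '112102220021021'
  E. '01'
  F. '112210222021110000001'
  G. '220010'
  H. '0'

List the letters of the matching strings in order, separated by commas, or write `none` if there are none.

A → match
B → no match
C → no match
D → no match
E → no match
F → no match
G → no match
H → match

A, H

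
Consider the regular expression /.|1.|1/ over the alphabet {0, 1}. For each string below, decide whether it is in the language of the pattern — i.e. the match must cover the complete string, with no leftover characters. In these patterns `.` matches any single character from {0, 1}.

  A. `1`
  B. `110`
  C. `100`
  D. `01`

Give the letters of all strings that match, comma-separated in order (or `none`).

A → match
B → no match
C → no match
D → no match

A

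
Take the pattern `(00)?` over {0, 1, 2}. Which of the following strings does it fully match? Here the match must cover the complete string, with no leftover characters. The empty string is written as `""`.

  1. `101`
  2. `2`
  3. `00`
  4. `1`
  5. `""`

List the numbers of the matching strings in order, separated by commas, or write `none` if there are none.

1 → no match
2 → no match
3 → match
4 → no match
5 → match

3, 5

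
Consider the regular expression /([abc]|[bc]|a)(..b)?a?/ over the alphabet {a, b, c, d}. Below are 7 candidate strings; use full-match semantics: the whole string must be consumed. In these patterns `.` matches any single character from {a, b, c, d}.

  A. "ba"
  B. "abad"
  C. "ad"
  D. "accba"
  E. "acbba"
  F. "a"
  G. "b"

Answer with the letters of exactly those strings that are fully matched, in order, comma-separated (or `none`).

A. "ba" → match
B. "abad" → no match
C. "ad" → no match
D. "accba" → match
E. "acbba" → match
F. "a" → match
G. "b" → match

A, D, E, F, G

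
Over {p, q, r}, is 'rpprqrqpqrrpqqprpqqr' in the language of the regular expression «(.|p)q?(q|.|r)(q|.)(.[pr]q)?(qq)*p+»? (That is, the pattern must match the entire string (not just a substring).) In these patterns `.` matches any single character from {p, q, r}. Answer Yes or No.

No

Every match must end with 'p', but 'rpprqrqpqrrpqqprpqqr' does not.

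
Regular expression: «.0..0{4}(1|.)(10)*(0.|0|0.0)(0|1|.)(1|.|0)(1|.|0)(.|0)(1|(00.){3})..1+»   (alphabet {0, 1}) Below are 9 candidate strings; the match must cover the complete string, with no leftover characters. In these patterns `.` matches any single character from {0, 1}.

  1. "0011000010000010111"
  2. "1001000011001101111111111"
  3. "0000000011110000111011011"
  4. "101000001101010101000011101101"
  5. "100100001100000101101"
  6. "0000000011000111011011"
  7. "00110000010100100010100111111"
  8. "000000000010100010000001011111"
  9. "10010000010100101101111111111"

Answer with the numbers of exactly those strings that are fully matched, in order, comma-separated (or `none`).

1 → match
2 → match
3 → no match
4 → match
5 → match
6 → match
7 → match
8 → match
9 → match

1, 2, 4, 5, 6, 7, 8, 9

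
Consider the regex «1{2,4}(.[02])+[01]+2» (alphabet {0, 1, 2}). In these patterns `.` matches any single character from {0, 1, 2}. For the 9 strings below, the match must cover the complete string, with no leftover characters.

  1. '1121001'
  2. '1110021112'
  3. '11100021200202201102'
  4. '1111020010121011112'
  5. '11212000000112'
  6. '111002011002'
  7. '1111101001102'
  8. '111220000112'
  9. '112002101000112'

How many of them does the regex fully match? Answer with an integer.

1 → no match — must end with '2'
2 → match
3 → match
4 → match
5 → no match
6 → match
7 → match
8 → match
9 → match
Total matched: 7

7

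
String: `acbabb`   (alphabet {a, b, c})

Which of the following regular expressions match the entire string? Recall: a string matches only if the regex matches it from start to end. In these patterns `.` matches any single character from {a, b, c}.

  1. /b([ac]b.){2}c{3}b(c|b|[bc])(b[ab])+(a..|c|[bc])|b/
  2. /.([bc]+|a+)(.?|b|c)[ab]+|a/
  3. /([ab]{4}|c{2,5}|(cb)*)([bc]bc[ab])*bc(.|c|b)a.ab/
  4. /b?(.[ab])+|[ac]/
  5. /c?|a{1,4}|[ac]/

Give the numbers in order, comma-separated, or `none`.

2

1 → no match — must start with `b`
2 → match
3 → no match — must end with `ab`
4 → no match
5 → no match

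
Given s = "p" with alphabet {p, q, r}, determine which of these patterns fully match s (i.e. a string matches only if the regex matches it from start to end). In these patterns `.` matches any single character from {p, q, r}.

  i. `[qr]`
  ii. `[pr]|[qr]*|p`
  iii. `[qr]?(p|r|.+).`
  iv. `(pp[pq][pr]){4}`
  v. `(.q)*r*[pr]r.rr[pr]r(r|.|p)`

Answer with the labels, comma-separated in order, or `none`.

i → no match
ii → match
iii → no match
iv → no match — must start with "pp"
v → no match

ii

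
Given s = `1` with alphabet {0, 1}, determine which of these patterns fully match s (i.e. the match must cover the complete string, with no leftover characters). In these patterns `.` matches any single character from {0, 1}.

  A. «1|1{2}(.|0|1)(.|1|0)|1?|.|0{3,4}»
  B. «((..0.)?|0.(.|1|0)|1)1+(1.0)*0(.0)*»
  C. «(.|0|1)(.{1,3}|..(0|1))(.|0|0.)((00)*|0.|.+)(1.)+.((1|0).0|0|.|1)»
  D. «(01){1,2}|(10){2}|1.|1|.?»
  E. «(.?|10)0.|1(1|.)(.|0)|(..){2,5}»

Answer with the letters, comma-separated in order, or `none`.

A, D

A → match
B → no match
C → no match
D → match
E → no match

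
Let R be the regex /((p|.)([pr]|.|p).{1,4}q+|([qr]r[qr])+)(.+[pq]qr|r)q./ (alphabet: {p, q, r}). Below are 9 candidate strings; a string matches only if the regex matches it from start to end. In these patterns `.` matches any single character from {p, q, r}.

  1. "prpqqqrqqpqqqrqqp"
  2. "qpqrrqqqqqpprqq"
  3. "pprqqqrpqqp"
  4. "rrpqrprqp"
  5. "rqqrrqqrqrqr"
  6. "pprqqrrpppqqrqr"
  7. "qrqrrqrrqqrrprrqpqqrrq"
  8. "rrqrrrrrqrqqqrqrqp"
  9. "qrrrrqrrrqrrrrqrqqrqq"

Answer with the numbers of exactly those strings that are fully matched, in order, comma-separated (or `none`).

6, 9

1 → no match
2 → no match
3. "pprqqqrpqqp" → no match
4. "rrpqrprqp" → no match
5. "rqqrrqqrqrqr" → no match
6 → match
7 → no match
8 → no match
9 → match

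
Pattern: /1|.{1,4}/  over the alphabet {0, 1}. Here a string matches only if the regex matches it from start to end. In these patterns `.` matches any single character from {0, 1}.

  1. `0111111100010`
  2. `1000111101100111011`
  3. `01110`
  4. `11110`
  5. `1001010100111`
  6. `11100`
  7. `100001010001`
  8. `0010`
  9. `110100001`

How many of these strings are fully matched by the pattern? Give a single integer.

1 → no match
2 → no match
3 → no match
4 → no match
5 → no match
6 → no match
7 → no match
8 → match
9 → no match
Total matched: 1

1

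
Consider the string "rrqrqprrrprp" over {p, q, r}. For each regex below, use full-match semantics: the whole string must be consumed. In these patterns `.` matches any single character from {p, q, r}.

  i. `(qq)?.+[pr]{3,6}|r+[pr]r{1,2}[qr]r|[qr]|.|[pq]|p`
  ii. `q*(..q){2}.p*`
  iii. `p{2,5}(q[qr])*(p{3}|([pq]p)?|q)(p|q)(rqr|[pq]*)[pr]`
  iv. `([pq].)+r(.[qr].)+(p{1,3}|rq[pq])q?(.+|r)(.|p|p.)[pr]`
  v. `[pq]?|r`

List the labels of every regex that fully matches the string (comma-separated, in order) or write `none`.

i → match
ii → no match
iii → no match — must start with "p"
iv → no match
v → no match

i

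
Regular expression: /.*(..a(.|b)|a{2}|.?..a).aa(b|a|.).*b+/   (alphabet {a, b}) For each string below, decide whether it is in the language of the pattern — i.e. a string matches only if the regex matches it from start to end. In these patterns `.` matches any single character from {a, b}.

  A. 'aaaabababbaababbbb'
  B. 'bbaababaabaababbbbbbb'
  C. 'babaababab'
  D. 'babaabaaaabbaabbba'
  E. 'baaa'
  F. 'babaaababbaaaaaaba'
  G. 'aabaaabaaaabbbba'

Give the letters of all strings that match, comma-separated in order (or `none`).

A → match
B → match
C → no match
D → no match — must end with 'b'
E → no match — must end with 'b'
F → no match — must end with 'b'
G → no match — must end with 'b'

A, B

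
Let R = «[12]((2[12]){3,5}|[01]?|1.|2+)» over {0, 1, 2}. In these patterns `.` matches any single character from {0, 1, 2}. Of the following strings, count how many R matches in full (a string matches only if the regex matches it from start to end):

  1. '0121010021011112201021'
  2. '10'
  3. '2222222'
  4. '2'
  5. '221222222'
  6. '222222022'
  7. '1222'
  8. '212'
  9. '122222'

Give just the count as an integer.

1 → no match
2 → match
3 → match
4 → match
5 → match
6 → no match
7 → match
8 → match
9 → match
Total matched: 7

7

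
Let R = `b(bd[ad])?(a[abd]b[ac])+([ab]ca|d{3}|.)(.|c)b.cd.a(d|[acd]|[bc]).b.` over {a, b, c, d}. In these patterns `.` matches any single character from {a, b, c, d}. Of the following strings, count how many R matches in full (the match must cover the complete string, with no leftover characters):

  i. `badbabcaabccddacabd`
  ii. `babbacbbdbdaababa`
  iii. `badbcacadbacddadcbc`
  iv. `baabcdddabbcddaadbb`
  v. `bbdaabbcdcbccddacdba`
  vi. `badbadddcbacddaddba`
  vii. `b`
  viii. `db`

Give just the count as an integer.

i → match
ii → no match
iii → match
iv → match
v → match
vi → match
vii → no match
viii → no match — must start with `b`
Total matched: 5

5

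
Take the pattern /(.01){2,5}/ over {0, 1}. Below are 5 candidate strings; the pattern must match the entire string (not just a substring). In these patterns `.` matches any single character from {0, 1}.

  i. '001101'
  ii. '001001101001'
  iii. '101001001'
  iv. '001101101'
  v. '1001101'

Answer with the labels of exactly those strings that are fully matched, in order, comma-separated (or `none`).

i, ii, iii, iv

i → match
ii → match
iii → match
iv → match
v → no match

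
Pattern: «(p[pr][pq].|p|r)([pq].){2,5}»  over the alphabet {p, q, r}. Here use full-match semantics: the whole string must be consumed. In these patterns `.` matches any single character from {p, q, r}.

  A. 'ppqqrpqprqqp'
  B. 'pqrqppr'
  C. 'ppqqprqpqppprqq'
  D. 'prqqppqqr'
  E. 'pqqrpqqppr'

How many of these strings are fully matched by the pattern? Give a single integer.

1

A → no match
B → match
C → no match
D → no match
E → no match
Total matched: 1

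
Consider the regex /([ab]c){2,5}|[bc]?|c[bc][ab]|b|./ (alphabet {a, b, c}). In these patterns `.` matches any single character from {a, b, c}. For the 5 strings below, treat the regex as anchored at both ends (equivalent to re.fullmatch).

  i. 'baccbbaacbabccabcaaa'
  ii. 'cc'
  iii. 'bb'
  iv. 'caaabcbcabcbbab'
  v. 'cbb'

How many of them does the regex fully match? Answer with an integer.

1

i → no match
ii → no match
iii → no match
iv → no match
v → match
Total matched: 1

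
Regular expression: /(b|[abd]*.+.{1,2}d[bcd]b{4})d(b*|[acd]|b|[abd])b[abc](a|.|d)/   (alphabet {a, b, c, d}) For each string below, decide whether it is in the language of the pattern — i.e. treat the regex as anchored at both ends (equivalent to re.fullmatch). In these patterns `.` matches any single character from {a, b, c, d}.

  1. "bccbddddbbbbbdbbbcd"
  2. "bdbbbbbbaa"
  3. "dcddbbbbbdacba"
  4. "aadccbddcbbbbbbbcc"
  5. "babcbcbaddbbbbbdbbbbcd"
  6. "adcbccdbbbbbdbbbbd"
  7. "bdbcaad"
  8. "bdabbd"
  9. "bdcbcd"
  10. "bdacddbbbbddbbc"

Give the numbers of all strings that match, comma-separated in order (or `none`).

1 → match
2 → match
3 → no match
4 → no match
5 → match
6 → match
7 → no match
8 → match
9 → match
10 → match

1, 2, 5, 6, 8, 9, 10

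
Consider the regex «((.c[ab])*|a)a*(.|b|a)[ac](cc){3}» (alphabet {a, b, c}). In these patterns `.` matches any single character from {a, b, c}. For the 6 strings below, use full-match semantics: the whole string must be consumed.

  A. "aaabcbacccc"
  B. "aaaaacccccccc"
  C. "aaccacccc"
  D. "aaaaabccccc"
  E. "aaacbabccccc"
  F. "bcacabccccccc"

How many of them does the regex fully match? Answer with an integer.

1

A → no match
B → match
C → no match
D → no match
E → no match
F → no match
Total matched: 1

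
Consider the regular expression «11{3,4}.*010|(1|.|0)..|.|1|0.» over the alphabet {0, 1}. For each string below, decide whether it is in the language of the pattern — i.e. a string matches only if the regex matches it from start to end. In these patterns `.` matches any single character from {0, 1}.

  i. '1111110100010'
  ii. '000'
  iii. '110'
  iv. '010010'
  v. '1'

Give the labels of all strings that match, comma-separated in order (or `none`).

i, ii, iii, v

i → match
ii → match
iii → match
iv → no match
v → match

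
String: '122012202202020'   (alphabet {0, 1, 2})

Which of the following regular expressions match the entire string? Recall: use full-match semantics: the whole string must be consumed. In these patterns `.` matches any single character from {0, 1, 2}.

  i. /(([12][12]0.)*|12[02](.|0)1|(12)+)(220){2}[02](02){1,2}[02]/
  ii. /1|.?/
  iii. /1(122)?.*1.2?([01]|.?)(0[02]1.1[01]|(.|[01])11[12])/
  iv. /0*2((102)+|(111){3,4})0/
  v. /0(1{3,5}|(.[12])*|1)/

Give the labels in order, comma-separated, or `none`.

i

i → match
ii → no match
iii → no match
iv → no match
v → no match — must start with '0'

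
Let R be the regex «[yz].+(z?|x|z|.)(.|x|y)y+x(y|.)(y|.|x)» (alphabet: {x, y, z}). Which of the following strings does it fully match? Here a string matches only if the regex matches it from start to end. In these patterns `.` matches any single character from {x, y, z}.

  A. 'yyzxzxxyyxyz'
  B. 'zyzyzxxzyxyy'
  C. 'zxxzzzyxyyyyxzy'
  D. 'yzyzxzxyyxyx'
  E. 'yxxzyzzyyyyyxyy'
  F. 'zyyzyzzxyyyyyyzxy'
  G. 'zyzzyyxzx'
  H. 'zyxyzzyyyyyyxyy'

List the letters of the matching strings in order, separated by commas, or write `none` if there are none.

A → match
B → match
C → match
D → match
E → match
F → no match
G → match
H → match

A, B, C, D, E, G, H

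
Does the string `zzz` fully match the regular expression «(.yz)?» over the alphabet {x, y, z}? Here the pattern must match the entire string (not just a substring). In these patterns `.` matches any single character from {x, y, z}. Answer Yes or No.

No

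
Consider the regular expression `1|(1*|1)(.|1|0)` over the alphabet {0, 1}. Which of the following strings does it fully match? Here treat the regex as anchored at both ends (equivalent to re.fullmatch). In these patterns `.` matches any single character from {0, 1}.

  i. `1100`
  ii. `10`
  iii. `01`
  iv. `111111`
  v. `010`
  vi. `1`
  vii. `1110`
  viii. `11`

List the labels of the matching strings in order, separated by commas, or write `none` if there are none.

ii, iv, vi, vii, viii

i → no match
ii → match
iii → no match
iv → match
v → no match
vi → match
vii → match
viii → match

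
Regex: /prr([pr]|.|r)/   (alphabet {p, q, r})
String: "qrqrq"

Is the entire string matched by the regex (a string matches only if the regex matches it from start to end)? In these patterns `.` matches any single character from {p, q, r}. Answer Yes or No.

Every match must start with "prr", but "qrqrq" does not.

No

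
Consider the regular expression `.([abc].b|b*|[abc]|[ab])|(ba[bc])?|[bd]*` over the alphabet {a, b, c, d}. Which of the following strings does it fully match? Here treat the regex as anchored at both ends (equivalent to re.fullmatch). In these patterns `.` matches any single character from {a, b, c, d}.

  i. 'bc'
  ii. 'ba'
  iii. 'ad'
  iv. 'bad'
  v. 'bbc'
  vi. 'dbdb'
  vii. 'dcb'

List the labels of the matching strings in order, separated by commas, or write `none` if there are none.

i, ii, vi

i → match
ii → match
iii → no match
iv → no match
v → no match
vi → match
vii → no match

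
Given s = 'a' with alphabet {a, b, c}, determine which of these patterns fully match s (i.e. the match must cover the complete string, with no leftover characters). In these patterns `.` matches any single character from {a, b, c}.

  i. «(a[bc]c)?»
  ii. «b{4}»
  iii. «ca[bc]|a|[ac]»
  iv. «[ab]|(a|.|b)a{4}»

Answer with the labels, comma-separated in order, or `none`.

i → no match
ii → no match — must start with 'b'
iii → match
iv → match

iii, iv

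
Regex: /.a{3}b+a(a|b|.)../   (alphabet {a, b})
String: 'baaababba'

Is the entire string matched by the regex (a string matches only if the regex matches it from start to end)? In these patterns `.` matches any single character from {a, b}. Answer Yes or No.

Yes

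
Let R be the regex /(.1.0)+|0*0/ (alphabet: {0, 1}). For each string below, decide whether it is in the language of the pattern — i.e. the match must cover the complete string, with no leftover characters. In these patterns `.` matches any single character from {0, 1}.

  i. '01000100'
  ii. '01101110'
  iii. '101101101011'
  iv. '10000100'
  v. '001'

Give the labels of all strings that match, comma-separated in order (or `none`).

i → match
ii → match
iii → no match — must end with '0'
iv → no match
v → no match — must end with '0'

i, ii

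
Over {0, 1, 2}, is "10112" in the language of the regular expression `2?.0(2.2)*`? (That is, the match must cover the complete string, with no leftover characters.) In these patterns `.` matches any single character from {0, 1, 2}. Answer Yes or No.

No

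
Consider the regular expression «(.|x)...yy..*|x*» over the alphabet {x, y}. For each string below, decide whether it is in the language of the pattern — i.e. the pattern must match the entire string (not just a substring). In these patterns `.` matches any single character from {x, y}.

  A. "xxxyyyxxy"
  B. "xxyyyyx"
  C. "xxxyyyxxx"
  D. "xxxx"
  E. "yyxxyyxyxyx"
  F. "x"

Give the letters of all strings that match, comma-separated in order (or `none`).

A, B, C, D, E, F

A → match
B → match
C → match
D → match
E → match
F → match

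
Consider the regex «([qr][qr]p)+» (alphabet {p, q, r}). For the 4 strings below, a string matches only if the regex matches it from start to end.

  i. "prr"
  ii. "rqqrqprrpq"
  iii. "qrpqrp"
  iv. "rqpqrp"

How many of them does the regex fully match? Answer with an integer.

i → no match — must end with "p"
ii → no match — must end with "p"
iii → match
iv → match
Total matched: 2

2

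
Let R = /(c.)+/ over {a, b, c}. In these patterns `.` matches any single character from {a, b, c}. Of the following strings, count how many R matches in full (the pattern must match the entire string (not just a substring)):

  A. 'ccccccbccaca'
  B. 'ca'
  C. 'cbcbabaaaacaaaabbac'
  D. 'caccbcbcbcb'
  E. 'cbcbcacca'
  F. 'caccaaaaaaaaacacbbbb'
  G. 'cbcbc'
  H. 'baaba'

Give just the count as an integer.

1

A → no match
B → match
C → no match
D → no match
E → no match
F → no match
G → no match
H → no match — must start with 'c'
Total matched: 1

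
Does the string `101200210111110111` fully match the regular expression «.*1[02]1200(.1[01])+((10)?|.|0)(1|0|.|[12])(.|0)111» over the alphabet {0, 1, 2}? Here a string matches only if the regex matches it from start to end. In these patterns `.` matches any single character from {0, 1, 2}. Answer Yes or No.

Yes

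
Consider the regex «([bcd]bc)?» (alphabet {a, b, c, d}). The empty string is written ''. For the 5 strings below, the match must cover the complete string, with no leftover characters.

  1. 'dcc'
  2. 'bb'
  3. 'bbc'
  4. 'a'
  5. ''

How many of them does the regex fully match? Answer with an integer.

1 → no match
2 → no match
3 → match
4 → no match
5 → match
Total matched: 2

2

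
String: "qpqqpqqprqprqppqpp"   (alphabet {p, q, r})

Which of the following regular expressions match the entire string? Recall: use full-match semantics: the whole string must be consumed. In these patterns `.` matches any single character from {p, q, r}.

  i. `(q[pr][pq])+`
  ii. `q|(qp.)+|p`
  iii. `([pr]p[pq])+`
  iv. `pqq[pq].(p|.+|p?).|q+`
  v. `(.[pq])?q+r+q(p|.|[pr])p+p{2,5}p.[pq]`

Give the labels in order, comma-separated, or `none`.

ii

i → no match
ii → match
iii → no match
iv → no match
v → no match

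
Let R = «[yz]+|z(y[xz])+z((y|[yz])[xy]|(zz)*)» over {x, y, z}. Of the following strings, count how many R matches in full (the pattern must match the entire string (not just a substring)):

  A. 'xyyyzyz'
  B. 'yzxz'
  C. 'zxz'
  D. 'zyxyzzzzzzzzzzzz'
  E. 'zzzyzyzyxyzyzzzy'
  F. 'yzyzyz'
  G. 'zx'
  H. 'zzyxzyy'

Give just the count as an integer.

2

A → no match
B → no match
C → no match
D → match
E → no match
F → match
G → no match
H → no match
Total matched: 2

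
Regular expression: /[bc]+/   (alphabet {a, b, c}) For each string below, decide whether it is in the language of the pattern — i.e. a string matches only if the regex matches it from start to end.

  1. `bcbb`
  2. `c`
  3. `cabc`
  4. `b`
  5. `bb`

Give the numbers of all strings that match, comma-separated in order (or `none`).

1, 2, 4, 5

1 → match
2 → match
3 → no match
4 → match
5 → match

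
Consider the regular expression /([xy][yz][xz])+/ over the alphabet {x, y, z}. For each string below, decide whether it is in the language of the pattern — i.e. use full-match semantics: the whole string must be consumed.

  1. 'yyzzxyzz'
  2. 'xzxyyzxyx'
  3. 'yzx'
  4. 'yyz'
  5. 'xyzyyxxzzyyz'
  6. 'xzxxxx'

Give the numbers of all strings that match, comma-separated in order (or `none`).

1 → no match
2 → match
3 → match
4 → match
5 → match
6 → no match

2, 3, 4, 5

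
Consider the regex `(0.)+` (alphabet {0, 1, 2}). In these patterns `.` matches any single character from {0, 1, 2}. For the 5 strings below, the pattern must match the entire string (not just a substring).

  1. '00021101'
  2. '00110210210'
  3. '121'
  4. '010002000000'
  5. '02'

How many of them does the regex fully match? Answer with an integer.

1 → no match
2 → no match
3 → no match — must start with '0'
4 → match
5 → match
Total matched: 2

2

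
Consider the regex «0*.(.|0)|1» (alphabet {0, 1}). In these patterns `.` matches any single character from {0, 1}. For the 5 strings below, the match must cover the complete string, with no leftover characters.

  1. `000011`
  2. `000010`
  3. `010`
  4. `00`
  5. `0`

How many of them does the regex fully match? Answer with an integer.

1 → match
2 → match
3 → match
4 → match
5 → no match
Total matched: 4

4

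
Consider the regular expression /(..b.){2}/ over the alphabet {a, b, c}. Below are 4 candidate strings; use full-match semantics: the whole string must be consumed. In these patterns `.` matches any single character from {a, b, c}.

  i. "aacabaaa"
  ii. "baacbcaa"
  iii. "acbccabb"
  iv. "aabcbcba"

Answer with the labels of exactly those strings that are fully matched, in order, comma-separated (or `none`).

i → no match
ii → no match
iii → match
iv → match

iii, iv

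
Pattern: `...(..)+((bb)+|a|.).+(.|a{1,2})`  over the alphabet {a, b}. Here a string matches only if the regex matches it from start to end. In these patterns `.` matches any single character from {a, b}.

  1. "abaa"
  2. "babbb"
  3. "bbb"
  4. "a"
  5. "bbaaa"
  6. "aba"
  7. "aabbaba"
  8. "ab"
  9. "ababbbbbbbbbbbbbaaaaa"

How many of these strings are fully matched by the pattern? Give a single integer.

1 → no match
2 → no match
3 → no match
4 → no match
5 → no match
6 → no match
7 → no match
8 → no match
9 → match
Total matched: 1

1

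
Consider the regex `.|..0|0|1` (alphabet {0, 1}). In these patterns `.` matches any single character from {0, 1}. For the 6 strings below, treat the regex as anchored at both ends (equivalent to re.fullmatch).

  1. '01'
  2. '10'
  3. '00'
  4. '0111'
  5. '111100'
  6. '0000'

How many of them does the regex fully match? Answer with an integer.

0

1. '01' → no match
2. '10' → no match
3. '00' → no match
4. '0111' → no match
5. '111100' → no match
6. '0000' → no match
Total matched: 0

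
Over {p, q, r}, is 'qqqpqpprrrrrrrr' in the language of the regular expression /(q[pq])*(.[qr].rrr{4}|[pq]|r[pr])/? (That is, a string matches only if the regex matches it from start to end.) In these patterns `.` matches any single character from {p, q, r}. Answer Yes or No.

Yes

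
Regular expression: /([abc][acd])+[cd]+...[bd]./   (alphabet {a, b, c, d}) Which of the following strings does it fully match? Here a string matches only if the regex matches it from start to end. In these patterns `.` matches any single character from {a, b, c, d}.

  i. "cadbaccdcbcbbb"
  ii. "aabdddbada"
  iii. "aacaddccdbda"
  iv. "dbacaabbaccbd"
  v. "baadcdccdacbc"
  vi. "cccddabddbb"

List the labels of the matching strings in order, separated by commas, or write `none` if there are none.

i → no match
ii → match
iii → match
iv → no match
v → match
vi → no match

ii, iii, v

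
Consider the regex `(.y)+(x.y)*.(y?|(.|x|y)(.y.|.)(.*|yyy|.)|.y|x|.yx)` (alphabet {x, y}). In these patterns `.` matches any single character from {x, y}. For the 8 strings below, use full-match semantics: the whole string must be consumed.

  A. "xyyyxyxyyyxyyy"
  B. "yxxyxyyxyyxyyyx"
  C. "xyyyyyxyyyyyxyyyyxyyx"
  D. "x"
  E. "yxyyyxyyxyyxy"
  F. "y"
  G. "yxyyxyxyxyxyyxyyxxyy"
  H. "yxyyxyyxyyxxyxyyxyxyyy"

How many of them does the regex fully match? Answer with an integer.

A → match
B → no match
C → match
D → no match
E → no match
F → no match
G → no match
H → no match
Total matched: 2

2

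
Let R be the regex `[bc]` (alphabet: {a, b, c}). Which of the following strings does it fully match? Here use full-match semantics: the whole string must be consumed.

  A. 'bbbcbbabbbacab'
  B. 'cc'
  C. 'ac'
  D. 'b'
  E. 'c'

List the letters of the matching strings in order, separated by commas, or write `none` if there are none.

D, E

A → no match
B → no match
C → no match
D → match
E → match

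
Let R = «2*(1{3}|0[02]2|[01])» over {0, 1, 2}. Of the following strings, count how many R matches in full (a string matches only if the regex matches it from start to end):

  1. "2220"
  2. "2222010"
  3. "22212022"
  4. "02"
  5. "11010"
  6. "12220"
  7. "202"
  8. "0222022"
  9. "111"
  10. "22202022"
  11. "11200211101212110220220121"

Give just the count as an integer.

2

1. "2220" → match
2. "2222010" → no match
3. "22212022" → no match
4. "02" → no match
5. "11010" → no match
6. "12220" → no match
7. "202" → no match
8. "0222022" → no match
9. "111" → match
10. "22202022" → no match
11 → no match
Total matched: 2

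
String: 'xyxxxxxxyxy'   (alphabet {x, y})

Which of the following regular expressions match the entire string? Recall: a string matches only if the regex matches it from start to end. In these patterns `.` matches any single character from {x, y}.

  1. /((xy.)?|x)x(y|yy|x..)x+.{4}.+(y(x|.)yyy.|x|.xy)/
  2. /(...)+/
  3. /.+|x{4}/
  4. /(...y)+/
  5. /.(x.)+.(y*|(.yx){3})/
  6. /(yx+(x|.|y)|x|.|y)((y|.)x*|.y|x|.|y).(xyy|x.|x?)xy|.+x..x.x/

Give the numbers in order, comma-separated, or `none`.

1, 3, 6

1 → match
2 → no match
3 → match
4 → no match
5 → no match
6 → match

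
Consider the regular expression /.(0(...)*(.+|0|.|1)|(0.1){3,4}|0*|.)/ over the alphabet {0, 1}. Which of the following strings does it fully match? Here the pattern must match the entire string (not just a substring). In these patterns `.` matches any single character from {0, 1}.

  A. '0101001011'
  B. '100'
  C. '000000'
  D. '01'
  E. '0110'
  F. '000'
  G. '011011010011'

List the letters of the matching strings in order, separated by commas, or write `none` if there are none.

B, C, D, F

A → no match
B → match
C → match
D → match
E → no match
F → match
G → no match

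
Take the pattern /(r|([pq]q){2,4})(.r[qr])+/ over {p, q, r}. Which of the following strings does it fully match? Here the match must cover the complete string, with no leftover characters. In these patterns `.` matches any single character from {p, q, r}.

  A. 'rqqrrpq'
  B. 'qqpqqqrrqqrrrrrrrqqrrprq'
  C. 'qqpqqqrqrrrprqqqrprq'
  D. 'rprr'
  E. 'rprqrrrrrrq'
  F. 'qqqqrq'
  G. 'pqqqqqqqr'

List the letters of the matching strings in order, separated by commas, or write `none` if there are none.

A → no match
B → match
C → no match
D → match
E → no match
F → no match
G → no match

B, D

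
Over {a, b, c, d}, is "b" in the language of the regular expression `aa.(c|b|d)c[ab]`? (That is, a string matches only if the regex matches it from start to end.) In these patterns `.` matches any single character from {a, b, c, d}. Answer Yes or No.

No

Every match must start with "aa", but "b" does not.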